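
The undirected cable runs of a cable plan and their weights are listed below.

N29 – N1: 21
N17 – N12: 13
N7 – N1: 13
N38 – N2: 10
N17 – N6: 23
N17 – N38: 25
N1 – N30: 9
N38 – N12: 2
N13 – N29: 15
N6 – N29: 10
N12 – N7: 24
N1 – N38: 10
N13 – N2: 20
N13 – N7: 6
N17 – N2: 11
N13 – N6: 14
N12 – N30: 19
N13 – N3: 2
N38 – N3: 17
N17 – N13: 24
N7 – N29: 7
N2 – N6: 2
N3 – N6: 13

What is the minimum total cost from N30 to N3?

Enumerating some paths:
N30–N12–N38–N3: 19+2+17 = 38
N30–N1–N38–N3: 9+10+17 = 36
N30–N1–N7–N13–N3: 9+13+6+2 = 30
Cheapest is N30–N1–N7–N13–N3 at 30.

30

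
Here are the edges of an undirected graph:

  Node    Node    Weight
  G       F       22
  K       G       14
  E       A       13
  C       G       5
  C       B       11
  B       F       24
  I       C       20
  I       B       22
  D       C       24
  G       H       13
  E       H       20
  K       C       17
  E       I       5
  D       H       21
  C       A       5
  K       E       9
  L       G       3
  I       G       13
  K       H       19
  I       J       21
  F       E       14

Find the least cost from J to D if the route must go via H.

Best J to H: J–I–E–H costing 46
Shortest H→D: H–D = 21
Total via H: 46 + 21 = 67.

67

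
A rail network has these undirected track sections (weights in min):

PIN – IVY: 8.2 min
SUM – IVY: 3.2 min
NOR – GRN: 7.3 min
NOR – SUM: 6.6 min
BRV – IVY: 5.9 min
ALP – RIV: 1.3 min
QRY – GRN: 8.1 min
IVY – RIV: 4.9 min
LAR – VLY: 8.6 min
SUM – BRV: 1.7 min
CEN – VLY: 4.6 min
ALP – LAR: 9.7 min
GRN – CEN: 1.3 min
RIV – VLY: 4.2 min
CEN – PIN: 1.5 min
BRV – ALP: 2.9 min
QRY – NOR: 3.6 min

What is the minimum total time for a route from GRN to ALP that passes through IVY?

Shortest GRN→IVY: GRN → CEN → PIN → IVY = 11
Best IVY to ALP: IVY → RIV → ALP costing 6.2
Total via IVY: 11 + 6.2 = 17.2 min.

17.2 min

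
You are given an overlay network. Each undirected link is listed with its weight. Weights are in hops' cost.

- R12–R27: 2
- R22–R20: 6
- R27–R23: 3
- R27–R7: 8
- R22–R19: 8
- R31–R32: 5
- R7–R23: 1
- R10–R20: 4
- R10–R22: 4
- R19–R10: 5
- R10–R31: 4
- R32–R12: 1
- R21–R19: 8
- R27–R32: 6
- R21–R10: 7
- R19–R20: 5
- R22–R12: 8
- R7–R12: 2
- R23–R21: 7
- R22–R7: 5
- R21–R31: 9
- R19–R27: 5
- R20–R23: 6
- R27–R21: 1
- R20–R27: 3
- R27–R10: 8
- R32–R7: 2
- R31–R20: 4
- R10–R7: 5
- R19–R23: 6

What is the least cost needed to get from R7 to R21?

Running Dijkstra from R7:
R7: 0
R23: 1  (via R7)
R12: 2  (via R7)
R32: 2  (via R7)
R27: 4  (via R23)
R21: 5  (via R27)
Shortest route: R7 → R23 → R27 → R21 = 5 hops' cost.

5 hops' cost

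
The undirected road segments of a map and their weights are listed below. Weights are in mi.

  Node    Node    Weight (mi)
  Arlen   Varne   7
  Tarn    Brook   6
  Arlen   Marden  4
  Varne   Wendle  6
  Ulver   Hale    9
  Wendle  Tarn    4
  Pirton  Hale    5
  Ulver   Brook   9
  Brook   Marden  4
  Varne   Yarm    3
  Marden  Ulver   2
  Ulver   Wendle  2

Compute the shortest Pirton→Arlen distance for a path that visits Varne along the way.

Shortest Pirton→Varne: Pirton–Hale–Ulver–Wendle–Varne = 22
Shortest Varne→Arlen: Varne–Arlen = 7
Total via Varne: 22 + 7 = 29 mi.

29 mi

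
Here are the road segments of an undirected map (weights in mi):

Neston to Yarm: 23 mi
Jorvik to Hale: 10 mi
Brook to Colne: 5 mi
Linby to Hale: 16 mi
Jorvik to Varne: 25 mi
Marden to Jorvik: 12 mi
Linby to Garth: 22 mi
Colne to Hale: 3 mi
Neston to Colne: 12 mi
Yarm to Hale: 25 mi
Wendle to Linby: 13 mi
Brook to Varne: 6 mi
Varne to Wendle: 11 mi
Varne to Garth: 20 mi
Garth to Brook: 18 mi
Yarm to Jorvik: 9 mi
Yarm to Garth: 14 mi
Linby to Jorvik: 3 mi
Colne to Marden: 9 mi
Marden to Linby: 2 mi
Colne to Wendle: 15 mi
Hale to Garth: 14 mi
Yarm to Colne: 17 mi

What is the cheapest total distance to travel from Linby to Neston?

23 mi

Enumerating some paths:
Linby → Jorvik → Hale → Colne → Neston: 3+10+3+12 = 28
Linby → Jorvik → Yarm → Neston: 3+9+23 = 35
Linby → Marden → Colne → Neston: 2+9+12 = 23
Linby → Hale → Colne → Neston: 16+3+12 = 31
The minimum is 23 mi via Linby → Marden → Colne → Neston.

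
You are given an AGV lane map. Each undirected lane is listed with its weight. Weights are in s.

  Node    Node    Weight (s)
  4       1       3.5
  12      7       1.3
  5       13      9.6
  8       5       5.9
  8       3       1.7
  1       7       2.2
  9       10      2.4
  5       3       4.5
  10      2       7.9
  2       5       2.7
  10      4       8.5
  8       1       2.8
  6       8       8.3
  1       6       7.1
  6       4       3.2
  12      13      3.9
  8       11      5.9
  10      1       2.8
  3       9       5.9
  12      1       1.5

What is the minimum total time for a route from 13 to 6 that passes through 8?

Best 13 to 8: 13–12–1–8 costing 8.2
Best 8 to 6: 8–6 costing 8.3
Total via 8: 8.2 + 8.3 = 16.5 s.

16.5 s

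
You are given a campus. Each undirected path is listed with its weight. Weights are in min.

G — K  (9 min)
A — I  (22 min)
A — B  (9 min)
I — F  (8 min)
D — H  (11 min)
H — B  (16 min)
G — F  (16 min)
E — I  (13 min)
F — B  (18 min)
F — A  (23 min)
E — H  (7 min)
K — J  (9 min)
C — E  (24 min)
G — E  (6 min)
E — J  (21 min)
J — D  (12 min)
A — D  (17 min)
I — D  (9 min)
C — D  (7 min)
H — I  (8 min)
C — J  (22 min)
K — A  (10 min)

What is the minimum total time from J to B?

28 min

Candidate routes:
J - D - H - B: 12+11+16 = 39
J - K - A - B: 9+10+9 = 28
J - D - A - B: 12+17+9 = 38
The minimum is 28 min via J - K - A - B.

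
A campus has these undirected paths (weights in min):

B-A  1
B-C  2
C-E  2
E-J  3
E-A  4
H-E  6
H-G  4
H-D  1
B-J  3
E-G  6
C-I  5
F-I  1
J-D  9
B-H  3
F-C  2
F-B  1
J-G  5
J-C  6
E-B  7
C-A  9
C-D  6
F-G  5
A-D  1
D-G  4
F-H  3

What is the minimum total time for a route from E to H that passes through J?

Shortest E→J: E → J = 3
Shortest J→H: J → B → H = 6
Total via J: 3 + 6 = 9 min.

9 min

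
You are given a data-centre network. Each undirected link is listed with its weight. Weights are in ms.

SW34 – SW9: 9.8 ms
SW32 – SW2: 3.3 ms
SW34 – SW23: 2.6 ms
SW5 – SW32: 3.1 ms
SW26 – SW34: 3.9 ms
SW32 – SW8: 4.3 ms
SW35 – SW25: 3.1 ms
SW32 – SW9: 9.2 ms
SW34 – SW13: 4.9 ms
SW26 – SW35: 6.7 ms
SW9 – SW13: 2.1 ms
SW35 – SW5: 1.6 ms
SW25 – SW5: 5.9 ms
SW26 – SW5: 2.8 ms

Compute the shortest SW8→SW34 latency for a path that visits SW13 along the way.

Best SW8 to SW13: SW8–SW32–SW9–SW13 costing 15.6
Best SW13 to SW34: SW13–SW34 costing 4.9
Total via SW13: 15.6 + 4.9 = 20.5 ms.

20.5 ms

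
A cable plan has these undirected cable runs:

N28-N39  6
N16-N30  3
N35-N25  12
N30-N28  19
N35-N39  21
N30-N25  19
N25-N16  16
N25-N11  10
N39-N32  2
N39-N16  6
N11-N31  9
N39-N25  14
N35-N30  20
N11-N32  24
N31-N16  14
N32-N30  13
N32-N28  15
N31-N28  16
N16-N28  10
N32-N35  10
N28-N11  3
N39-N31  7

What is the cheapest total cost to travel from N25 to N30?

19

Enumerating some paths:
N25–N39–N16–N30: 14+6+3 = 23
N25–N30: 19 = 19
N25–N11–N28–N16–N30: 10+3+10+3 = 26
Cheapest is N25–N30 at 19.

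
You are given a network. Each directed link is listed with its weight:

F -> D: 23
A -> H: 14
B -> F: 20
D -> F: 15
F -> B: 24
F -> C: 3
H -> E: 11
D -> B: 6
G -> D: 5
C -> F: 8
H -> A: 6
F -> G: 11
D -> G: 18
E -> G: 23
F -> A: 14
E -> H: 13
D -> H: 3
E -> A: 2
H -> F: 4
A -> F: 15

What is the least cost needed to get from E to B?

Running Dijkstra from E:
E: 0
A: 2  (via E)
H: 13  (via E)
F: 17  (via A)
C: 20  (via F)
G: 23  (via E)
D: 28  (via G)
B: 34  (via D)
Shortest route: E → G → D → B = 34.

34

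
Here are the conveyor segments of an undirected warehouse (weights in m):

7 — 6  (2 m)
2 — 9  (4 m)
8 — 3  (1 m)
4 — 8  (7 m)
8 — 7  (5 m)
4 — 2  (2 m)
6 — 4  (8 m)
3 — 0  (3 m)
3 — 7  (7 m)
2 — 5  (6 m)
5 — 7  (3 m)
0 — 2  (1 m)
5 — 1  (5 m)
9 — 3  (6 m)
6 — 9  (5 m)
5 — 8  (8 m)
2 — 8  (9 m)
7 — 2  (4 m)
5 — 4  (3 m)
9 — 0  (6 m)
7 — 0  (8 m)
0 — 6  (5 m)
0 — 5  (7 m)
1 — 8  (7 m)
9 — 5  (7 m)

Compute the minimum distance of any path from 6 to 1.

10 m

Enumerating some paths:
6 - 7 - 8 - 1: 2+5+7 = 14
6 - 7 - 5 - 1: 2+3+5 = 10
6 - 0 - 2 - 4 - 5 - 1: 5+1+2+3+5 = 16
6 - 4 - 5 - 1: 8+3+5 = 16
The minimum is 10 m via 6 - 7 - 5 - 1.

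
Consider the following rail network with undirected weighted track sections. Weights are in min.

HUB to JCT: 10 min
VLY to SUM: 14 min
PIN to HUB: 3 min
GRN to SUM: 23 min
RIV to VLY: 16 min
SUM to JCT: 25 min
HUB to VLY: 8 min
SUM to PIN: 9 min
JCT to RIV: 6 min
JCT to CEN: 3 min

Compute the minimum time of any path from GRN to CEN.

48 min

Enumerating some paths:
GRN → SUM → PIN → HUB → JCT → CEN: 23+9+3+10+3 = 48
GRN → SUM → JCT → CEN: 23+25+3 = 51
Cheapest is GRN → SUM → PIN → HUB → JCT → CEN at 48 min.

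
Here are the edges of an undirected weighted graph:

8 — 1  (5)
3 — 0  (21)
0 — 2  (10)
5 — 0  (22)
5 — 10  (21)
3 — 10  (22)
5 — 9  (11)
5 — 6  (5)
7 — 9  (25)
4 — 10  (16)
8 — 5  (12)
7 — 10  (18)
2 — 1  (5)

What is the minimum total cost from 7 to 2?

58

Running Dijkstra from 7:
7: 0
10: 18  (via 7)
9: 25  (via 7)
4: 34  (via 10)
5: 36  (via 9)
3: 40  (via 10)
6: 41  (via 5)
8: 48  (via 5)
1: 53  (via 8)
0: 58  (via 5)
2: 58  (via 1)
Shortest route: 7–9–5–8–1–2 = 58.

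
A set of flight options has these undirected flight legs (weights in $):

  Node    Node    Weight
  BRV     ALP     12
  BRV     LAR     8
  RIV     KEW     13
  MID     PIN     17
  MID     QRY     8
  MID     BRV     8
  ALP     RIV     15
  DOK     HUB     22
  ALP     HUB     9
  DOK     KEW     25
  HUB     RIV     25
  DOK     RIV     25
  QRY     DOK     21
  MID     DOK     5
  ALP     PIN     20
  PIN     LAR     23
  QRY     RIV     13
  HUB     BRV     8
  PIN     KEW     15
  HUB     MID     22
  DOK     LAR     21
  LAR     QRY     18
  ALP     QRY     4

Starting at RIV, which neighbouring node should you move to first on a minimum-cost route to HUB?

Candidate routes:
RIV–ALP–BRV–HUB: 15+12+8 = 35
RIV–HUB: 25 = 25
RIV–QRY–ALP–HUB: 13+4+9 = 26
RIV–ALP–HUB: 15+9 = 24
Cheapest is RIV–ALP–HUB at $24.
So from RIV the first move is to ALP.

ALP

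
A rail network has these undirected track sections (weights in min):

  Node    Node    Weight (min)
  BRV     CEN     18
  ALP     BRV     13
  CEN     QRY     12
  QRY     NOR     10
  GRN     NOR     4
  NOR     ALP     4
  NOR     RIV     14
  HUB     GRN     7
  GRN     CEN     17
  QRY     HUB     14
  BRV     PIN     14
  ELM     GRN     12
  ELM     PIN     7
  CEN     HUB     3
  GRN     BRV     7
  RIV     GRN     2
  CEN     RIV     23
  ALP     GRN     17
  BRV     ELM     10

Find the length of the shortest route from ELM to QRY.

26 min

Enumerating some paths:
ELM → GRN → HUB → QRY: 12+7+14 = 33
ELM → BRV → GRN → NOR → QRY: 10+7+4+10 = 31
ELM → GRN → NOR → QRY: 12+4+10 = 26
Cheapest is ELM → GRN → NOR → QRY at 26 min.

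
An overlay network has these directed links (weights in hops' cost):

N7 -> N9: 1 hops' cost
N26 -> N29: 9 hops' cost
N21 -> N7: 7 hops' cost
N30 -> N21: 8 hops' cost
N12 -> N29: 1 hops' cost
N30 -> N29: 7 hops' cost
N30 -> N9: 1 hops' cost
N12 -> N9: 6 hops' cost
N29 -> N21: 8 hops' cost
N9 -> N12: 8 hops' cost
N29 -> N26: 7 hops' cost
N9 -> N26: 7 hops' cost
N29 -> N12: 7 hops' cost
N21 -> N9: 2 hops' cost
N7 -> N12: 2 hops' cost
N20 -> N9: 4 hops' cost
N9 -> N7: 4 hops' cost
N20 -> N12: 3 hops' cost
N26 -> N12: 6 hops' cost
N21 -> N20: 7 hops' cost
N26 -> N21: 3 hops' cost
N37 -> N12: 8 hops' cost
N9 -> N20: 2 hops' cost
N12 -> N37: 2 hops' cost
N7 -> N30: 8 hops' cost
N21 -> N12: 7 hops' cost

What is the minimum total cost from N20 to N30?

16 hops' cost

Running Dijkstra from N20:
N20: 0
N12: 3  (via N20)
N29: 4  (via N12)
N9: 4  (via N20)
N37: 5  (via N12)
N7: 8  (via N9)
N26: 11  (via N29)
N21: 12  (via N29)
N30: 16  (via N7)
Shortest route: N20 → N9 → N7 → N30 = 16 hops' cost.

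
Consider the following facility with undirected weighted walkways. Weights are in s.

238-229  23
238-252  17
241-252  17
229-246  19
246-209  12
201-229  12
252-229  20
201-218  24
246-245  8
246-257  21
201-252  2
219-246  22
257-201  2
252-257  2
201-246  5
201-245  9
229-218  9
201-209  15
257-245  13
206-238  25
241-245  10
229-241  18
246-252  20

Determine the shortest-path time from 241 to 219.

40 s

Candidate routes:
241 - 252 - 201 - 246 - 219: 17+2+5+22 = 46
241 - 245 - 246 - 219: 10+8+22 = 40
241 - 245 - 201 - 246 - 219: 10+9+5+22 = 46
Cheapest is 241 - 245 - 246 - 219 at 40 s.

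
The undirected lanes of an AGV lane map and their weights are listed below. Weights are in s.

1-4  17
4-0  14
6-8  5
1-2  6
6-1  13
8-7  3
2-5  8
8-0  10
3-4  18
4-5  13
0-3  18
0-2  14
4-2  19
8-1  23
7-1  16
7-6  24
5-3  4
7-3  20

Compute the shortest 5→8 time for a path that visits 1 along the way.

Best 5 to 1: 5 → 2 → 1 costing 14
Shortest 1→8: 1 → 6 → 8 = 18
Total via 1: 14 + 18 = 32 s.

32 s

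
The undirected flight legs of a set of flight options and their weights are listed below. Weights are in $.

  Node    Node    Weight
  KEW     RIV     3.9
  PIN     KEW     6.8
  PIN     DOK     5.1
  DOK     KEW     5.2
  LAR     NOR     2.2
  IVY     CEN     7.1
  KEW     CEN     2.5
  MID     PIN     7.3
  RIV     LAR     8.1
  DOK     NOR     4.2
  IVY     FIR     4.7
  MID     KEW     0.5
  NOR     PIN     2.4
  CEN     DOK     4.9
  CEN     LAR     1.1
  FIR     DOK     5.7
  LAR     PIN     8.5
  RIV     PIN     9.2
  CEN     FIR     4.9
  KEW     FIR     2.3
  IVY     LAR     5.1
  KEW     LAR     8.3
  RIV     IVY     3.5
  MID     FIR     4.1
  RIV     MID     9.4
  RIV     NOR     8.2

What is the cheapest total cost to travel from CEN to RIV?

$6.4

Candidate routes:
CEN - LAR - RIV: 1.1+8.1 = 9.2
CEN - LAR - IVY - RIV: 1.1+5.1+3.5 = 9.7
CEN - KEW - RIV: 2.5+3.9 = 6.4
Cheapest is CEN - KEW - RIV at $6.4.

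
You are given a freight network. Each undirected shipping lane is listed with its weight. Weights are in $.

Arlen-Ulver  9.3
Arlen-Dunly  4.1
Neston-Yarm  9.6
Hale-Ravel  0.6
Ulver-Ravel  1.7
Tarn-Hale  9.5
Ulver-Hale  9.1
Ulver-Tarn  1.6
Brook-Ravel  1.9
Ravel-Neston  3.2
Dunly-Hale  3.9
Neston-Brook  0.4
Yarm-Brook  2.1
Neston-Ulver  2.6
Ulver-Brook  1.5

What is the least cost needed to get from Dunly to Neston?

Shortest distances from Dunly:
Dunly: 0
Hale: 3.9  (via Dunly)
Arlen: 4.1  (via Dunly)
Ravel: 4.5  (via Hale)
Ulver: 6.2  (via Ravel)
Brook: 6.4  (via Ravel)
Neston: 6.8  (via Brook)
Shortest route: Dunly–Hale–Ravel–Brook–Neston = $6.8.

$6.8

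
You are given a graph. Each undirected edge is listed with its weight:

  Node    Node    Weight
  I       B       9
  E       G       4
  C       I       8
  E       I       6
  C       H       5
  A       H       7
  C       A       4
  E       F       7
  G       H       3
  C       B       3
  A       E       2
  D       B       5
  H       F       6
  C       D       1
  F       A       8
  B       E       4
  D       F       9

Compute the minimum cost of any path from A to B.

6

Enumerating some paths:
A → C → B: 4+3 = 7
A → C → D → B: 4+1+5 = 10
A → E → B: 2+4 = 6
Cheapest is A → E → B at 6.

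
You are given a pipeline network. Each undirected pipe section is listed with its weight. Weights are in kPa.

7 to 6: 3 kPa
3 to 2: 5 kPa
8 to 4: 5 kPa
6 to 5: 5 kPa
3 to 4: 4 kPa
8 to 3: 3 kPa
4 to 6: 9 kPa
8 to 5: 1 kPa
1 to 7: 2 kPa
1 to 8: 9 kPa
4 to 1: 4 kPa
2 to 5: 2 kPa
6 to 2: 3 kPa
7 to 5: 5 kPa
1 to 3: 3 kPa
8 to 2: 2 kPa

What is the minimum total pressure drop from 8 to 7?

6 kPa

Settle nodes by increasing distance from 8:
8: 0
5: 1  (via 8)
2: 2  (via 8)
3: 3  (via 8)
4: 5  (via 8)
6: 5  (via 2)
1: 6  (via 3)
7: 6  (via 5)
Shortest route: 8–5–7 = 6 kPa.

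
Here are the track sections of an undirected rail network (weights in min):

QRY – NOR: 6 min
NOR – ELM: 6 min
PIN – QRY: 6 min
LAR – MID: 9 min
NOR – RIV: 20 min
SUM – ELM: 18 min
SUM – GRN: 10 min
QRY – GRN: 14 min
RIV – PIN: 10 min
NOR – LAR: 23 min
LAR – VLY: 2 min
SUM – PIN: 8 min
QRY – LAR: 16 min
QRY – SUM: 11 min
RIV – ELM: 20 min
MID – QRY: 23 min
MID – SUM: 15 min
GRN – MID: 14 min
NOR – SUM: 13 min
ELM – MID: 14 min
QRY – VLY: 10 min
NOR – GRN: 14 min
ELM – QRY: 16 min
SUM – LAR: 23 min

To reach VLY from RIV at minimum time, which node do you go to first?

PIN

Compare a few routes:
RIV–PIN–QRY–LAR–VLY: 10+6+16+2 = 34
RIV–NOR–QRY–VLY: 20+6+10 = 36
RIV–PIN–SUM–QRY–VLY: 10+8+11+10 = 39
RIV–PIN–QRY–VLY: 10+6+10 = 26
Cheapest is RIV–PIN–QRY–VLY at 26 min.
So from RIV the first move is to PIN.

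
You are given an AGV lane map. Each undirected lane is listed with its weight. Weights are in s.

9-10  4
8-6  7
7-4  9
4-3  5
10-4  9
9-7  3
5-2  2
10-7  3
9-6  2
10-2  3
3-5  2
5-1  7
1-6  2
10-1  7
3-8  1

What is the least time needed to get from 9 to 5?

Settle nodes by increasing distance from 9:
9: 0
6: 2  (via 9)
7: 3  (via 9)
1: 4  (via 6)
10: 4  (via 9)
2: 7  (via 10)
5: 9  (via 2)
Shortest route: 9–10–2–5 = 9 s.

9 s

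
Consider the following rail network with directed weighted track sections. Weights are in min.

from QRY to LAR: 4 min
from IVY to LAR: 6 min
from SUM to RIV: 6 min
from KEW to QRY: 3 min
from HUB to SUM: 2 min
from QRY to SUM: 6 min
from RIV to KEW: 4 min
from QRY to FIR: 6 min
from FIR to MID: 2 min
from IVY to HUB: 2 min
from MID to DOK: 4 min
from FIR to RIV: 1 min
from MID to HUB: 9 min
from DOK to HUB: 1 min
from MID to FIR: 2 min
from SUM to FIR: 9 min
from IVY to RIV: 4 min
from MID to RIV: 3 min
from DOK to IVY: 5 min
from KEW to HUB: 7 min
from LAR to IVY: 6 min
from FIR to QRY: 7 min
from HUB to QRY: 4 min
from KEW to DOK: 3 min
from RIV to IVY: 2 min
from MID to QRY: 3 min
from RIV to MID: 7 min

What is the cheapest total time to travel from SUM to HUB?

10 min

Settle nodes by increasing distance from SUM:
SUM: 0
RIV: 6  (via SUM)
IVY: 8  (via RIV)
FIR: 9  (via SUM)
HUB: 10  (via IVY)
Shortest route: SUM → RIV → IVY → HUB = 10 min.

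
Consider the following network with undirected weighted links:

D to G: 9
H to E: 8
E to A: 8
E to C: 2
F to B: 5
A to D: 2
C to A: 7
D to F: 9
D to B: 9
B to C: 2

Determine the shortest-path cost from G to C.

18

Candidate routes:
G - D - A - E - C: 9+2+8+2 = 21
G - D - A - C: 9+2+7 = 18
G - D - F - B - C: 9+9+5+2 = 25
G - D - B - C: 9+9+2 = 20
The minimum is 18 via G - D - A - C.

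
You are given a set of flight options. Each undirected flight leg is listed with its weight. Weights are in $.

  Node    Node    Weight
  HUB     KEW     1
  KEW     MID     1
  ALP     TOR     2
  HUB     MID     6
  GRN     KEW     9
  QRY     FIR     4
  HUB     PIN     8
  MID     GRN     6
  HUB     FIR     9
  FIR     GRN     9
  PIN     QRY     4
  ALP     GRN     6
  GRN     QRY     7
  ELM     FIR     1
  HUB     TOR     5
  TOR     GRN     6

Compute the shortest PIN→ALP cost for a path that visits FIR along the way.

$23

Shortest PIN→FIR: PIN → QRY → FIR = 8
Shortest FIR→ALP: FIR → GRN → ALP = 15
Total via FIR: 8 + 15 = $23.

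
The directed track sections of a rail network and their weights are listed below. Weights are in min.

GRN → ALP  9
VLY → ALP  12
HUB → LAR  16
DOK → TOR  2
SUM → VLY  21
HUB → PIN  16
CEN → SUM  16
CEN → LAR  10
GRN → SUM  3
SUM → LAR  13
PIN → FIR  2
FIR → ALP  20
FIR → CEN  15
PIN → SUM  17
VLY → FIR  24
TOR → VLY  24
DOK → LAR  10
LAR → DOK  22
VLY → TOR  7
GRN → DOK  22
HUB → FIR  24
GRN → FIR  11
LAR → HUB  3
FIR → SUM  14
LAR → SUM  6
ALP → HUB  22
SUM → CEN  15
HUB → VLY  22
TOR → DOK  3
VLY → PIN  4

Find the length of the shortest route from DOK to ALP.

38 min

Enumerating some paths:
DOK → LAR → SUM → VLY → ALP: 10+6+21+12 = 49
DOK → TOR → VLY → ALP: 2+24+12 = 38
DOK → LAR → HUB → VLY → ALP: 10+3+22+12 = 47
The minimum is 38 min via DOK → TOR → VLY → ALP.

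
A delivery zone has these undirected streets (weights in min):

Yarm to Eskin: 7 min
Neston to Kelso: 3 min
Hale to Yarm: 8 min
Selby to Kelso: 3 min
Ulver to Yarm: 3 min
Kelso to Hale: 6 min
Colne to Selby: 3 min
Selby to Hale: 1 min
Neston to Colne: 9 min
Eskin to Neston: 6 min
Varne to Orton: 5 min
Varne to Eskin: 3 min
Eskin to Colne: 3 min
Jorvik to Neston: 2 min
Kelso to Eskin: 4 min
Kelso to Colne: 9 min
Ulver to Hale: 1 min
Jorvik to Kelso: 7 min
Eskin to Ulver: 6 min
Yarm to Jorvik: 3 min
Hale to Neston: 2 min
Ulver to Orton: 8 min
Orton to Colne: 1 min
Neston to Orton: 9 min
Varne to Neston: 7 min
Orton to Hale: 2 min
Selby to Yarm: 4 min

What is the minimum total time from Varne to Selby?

Shortest distances from Varne:
Varne: 0
Eskin: 3  (via Varne)
Orton: 5  (via Varne)
Colne: 6  (via Eskin)
Neston: 7  (via Varne)
Kelso: 7  (via Eskin)
Hale: 7  (via Orton)
Selby: 8  (via Hale)
Shortest route: Varne–Orton–Hale–Selby = 8 min.

8 min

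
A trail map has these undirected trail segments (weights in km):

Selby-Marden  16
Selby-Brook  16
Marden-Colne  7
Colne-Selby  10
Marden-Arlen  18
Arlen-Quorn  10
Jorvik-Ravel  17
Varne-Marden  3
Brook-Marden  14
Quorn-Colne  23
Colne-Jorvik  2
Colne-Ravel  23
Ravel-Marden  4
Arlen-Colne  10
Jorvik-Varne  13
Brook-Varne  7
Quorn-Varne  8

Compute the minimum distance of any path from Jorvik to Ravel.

Compare a few routes:
Jorvik–Colne–Marden–Ravel: 2+7+4 = 13
Jorvik–Varne–Marden–Ravel: 13+3+4 = 20
Jorvik–Ravel: 17 = 17
Cheapest is Jorvik–Colne–Marden–Ravel at 13 km.

13 km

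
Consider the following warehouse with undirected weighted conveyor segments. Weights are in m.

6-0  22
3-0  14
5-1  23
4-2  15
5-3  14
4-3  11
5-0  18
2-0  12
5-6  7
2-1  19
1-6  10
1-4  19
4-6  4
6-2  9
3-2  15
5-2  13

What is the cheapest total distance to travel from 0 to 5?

Shortest distances from 0:
0: 0
2: 12  (via 0)
3: 14  (via 0)
5: 18  (via 0)
Shortest route: 0–5 = 18 m.

18 m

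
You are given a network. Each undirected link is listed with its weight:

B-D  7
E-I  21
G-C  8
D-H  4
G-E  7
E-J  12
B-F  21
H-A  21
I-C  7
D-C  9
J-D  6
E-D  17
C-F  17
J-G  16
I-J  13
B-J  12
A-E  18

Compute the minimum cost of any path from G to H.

21

Running Dijkstra from G:
G: 0
E: 7  (via G)
C: 8  (via G)
I: 15  (via C)
J: 16  (via G)
D: 17  (via C)
H: 21  (via D)
Shortest route: G–C–D–H = 21.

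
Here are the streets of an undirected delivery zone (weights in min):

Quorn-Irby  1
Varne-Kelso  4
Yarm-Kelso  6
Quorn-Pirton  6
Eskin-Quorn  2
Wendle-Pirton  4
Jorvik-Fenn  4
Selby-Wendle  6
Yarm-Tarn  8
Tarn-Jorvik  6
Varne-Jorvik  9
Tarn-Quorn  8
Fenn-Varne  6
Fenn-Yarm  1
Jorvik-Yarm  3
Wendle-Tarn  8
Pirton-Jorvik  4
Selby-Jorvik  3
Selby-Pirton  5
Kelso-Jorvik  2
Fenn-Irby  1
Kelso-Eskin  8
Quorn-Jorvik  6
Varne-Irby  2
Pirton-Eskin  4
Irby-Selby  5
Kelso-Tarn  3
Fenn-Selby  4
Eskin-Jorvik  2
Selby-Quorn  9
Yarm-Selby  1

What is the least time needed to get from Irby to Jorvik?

5 min

Candidate routes:
Irby–Quorn–Jorvik: 1+6 = 7
Irby–Fenn–Jorvik: 1+4 = 5
Irby–Fenn–Yarm–Selby–Jorvik: 1+1+1+3 = 6
The minimum is 5 min via Irby–Fenn–Jorvik.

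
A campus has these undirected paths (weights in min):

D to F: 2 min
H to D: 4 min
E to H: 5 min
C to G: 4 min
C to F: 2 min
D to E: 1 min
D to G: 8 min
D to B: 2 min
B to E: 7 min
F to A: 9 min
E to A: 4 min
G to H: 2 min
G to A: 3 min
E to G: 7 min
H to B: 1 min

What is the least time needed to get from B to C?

Settle nodes by increasing distance from B:
B: 0
H: 1  (via B)
D: 2  (via B)
E: 3  (via D)
G: 3  (via H)
F: 4  (via D)
A: 6  (via G)
C: 6  (via F)
Shortest route: B–D–F–C = 6 min.

6 min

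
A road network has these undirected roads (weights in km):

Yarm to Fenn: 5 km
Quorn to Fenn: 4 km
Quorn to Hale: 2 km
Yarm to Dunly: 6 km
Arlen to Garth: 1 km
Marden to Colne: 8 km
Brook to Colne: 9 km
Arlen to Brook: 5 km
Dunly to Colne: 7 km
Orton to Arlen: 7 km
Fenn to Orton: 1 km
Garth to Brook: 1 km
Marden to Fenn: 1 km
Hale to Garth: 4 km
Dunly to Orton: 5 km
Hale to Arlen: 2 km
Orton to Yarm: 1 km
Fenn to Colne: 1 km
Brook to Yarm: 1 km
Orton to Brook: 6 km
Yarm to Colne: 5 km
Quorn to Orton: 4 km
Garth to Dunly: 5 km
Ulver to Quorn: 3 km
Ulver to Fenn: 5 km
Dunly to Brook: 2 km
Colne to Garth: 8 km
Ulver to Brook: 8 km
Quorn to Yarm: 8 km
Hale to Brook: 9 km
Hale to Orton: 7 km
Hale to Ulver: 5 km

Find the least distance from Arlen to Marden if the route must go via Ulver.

13 km

Shortest Arlen→Ulver: Arlen–Hale–Ulver = 7
Best Ulver to Marden: Ulver–Fenn–Marden costing 6
Total via Ulver: 7 + 6 = 13 km.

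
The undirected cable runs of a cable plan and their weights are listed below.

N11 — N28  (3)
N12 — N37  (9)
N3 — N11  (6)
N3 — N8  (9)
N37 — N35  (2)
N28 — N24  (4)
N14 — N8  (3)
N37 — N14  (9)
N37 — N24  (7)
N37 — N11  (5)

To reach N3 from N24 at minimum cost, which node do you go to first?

N28

Enumerating some paths:
N24 → N37 → N11 → N3: 7+5+6 = 18
N24 → N28 → N11 → N3: 4+3+6 = 13
The minimum is 13 via N24 → N28 → N11 → N3.
So from N24 the first move is to N28.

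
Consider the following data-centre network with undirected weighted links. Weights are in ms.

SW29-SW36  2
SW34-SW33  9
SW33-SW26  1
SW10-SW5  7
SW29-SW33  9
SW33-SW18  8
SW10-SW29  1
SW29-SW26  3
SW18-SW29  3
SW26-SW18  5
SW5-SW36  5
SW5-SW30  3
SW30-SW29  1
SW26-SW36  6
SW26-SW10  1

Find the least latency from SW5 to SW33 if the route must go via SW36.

10 ms

Best SW5 to SW36: SW5–SW36 costing 5
Shortest SW36→SW33: SW36–SW29–SW10–SW26–SW33 = 5
Total via SW36: 5 + 5 = 10 ms.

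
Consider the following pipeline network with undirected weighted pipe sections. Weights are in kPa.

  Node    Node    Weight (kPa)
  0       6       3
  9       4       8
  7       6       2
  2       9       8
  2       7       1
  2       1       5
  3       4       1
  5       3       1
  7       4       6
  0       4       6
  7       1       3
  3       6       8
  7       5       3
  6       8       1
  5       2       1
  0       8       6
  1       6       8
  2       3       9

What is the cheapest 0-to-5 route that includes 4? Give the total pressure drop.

Shortest 0→4: 0–4 = 6
Best 4 to 5: 4–3–5 costing 2
Total via 4: 6 + 2 = 8 kPa.

8 kPa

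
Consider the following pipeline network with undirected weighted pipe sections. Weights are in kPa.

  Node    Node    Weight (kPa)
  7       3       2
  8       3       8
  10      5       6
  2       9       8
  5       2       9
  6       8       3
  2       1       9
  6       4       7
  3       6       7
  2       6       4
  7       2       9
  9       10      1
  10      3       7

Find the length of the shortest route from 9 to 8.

15 kPa

Shortest distances from 9:
9: 0
10: 1  (via 9)
5: 7  (via 10)
2: 8  (via 9)
3: 8  (via 10)
7: 10  (via 3)
6: 12  (via 2)
8: 15  (via 6)
Shortest route: 9 → 2 → 6 → 8 = 15 kPa.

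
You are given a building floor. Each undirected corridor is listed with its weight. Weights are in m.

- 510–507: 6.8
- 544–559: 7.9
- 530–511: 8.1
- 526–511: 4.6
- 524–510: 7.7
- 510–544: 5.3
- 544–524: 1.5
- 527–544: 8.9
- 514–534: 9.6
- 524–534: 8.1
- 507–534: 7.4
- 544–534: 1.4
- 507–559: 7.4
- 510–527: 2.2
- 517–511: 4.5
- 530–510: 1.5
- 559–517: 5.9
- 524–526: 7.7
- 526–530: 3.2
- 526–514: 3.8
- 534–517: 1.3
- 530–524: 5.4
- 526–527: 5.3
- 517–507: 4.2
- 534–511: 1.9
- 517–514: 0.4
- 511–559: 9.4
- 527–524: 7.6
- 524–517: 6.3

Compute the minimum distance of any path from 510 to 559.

Shortest distances from 510:
510: 0
530: 1.5  (via 510)
527: 2.2  (via 510)
526: 4.7  (via 530)
544: 5.3  (via 510)
534: 6.7  (via 544)
507: 6.8  (via 510)
524: 6.8  (via 544)
517: 8  (via 534)
514: 8.4  (via 517)
511: 8.6  (via 534)
559: 13.2  (via 544)
Shortest route: 510–544–559 = 13.2 m.

13.2 m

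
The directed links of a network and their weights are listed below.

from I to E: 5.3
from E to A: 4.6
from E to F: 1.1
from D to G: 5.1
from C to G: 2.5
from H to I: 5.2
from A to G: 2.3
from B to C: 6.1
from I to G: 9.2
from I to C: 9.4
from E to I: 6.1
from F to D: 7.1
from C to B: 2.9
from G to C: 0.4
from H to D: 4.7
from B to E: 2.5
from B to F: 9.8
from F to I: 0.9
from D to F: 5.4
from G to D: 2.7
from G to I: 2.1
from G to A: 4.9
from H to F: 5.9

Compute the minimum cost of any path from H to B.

Compare a few routes:
H - D - G - C - B: 4.7+5.1+0.4+2.9 = 13.1
H - I - G - C - B: 5.2+9.2+0.4+2.9 = 17.7
H - I - C - B: 5.2+9.4+2.9 = 17.5
The minimum is 13.1 via H - D - G - C - B.

13.1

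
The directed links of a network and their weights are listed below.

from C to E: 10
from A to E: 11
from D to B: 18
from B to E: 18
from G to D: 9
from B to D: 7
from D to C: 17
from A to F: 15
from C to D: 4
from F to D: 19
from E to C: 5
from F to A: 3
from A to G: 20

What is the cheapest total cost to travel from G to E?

Running Dijkstra from G:
G: 0
D: 9  (via G)
C: 26  (via D)
B: 27  (via D)
E: 36  (via C)
Shortest route: G → D → C → E = 36.

36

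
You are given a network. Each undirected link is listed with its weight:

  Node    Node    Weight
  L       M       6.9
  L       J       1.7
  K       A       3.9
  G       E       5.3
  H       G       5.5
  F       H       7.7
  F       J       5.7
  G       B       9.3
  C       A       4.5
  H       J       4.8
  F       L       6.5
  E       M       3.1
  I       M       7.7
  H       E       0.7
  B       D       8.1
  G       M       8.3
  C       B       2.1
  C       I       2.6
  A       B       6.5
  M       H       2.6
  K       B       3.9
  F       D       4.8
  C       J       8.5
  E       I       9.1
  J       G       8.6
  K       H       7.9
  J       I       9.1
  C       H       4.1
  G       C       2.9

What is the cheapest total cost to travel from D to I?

Enumerating some paths:
D–B–C–I: 8.1+2.1+2.6 = 12.8
D–F–J–C–I: 4.8+5.7+8.5+2.6 = 21.6
D–F–H–C–I: 4.8+7.7+4.1+2.6 = 19.2
D–F–J–I: 4.8+5.7+9.1 = 19.6
Cheapest is D–B–C–I at 12.8.

12.8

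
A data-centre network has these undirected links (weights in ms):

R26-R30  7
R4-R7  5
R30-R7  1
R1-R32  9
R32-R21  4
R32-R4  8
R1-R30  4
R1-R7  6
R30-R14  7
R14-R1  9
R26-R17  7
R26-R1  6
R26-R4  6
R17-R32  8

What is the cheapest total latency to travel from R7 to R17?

15 ms

Shortest distances from R7:
R7: 0
R30: 1  (via R7)
R4: 5  (via R7)
R1: 5  (via R30)
R14: 8  (via R30)
R26: 8  (via R30)
R32: 13  (via R4)
R17: 15  (via R26)
Shortest route: R7 → R30 → R26 → R17 = 15 ms.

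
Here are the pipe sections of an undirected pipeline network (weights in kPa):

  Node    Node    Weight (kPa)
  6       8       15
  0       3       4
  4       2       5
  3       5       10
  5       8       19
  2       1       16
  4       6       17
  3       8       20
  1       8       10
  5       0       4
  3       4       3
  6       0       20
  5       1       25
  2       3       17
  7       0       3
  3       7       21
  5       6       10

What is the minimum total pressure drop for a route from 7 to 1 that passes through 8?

36 kPa

Best 7 to 8: 7–0–5–8 costing 26
Shortest 8→1: 8–1 = 10
Total via 8: 26 + 10 = 36 kPa.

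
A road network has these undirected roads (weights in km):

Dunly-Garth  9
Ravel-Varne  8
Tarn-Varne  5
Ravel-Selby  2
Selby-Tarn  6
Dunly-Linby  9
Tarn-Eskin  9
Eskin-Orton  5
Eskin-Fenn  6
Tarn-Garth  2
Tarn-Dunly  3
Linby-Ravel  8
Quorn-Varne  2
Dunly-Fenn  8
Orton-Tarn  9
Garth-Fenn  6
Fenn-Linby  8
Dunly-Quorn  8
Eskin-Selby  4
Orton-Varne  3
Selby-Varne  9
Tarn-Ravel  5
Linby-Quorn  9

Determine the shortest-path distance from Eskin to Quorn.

10 km

Candidate routes:
Eskin–Selby–Varne–Quorn: 4+9+2 = 15
Eskin–Selby–Ravel–Varne–Quorn: 4+2+8+2 = 16
Eskin–Orton–Varne–Quorn: 5+3+2 = 10
Eskin–Tarn–Varne–Quorn: 9+5+2 = 16
The minimum is 10 km via Eskin–Orton–Varne–Quorn.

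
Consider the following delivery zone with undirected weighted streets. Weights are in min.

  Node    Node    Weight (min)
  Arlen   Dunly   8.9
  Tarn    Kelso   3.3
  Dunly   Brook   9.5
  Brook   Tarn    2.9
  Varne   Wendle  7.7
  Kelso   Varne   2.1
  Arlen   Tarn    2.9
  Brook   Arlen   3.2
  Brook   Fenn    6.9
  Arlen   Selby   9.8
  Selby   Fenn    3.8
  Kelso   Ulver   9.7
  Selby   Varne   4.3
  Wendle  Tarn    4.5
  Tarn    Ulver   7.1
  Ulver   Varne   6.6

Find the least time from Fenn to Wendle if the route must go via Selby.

15.8 min

Shortest Fenn→Selby: Fenn–Selby = 3.8
Shortest Selby→Wendle: Selby–Varne–Wendle = 12
Total via Selby: 3.8 + 12 = 15.8 min.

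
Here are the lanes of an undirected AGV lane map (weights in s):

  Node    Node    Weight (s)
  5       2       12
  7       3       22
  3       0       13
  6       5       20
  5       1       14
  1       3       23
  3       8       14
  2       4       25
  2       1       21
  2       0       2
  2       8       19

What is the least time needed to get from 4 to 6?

57 s

Compare a few routes:
4 - 2 - 5 - 6: 25+12+20 = 57
4 - 2 - 0 - 3 - 1 - 5 - 6: 25+2+13+23+14+20 = 97
4 - 2 - 8 - 3 - 1 - 5 - 6: 25+19+14+23+14+20 = 115
4 - 2 - 1 - 5 - 6: 25+21+14+20 = 80
The minimum is 57 s via 4 - 2 - 5 - 6.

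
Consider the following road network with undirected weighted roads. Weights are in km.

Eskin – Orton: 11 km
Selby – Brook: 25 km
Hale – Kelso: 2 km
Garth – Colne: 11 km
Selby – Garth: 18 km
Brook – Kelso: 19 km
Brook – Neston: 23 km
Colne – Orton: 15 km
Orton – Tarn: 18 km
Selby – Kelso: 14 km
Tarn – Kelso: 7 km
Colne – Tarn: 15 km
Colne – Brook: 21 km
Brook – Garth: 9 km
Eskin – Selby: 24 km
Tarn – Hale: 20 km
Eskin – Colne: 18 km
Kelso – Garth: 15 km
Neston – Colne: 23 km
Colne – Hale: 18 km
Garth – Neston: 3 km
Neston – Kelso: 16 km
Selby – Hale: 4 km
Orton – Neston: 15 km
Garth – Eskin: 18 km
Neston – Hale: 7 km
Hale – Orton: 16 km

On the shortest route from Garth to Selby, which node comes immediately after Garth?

Enumerating some paths:
Garth - Selby: 18 = 18
Garth - Kelso - Hale - Selby: 15+2+4 = 21
Garth - Neston - Hale - Selby: 3+7+4 = 14
Cheapest is Garth - Neston - Hale - Selby at 14 km.
So from Garth the first move is to Neston.

Neston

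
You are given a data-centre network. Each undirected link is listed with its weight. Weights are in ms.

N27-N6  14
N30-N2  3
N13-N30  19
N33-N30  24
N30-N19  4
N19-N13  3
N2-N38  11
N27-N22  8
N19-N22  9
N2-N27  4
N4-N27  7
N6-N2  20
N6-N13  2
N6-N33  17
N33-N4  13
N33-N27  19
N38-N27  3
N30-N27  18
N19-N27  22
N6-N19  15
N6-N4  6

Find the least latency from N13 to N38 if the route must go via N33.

Shortest N13→N33: N13–N6–N33 = 19
Shortest N33→N38: N33–N27–N38 = 22
Total via N33: 19 + 22 = 41 ms.

41 ms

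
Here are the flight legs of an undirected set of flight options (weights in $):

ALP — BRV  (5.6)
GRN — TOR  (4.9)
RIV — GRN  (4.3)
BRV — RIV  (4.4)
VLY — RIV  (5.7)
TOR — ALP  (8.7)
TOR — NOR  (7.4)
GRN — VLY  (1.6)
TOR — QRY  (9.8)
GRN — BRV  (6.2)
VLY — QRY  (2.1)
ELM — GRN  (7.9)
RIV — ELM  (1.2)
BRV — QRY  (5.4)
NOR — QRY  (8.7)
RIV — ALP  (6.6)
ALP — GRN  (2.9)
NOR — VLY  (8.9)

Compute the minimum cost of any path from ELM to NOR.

Shortest distances from ELM:
ELM: 0
RIV: 1.2  (via ELM)
GRN: 5.5  (via RIV)
BRV: 5.6  (via RIV)
VLY: 6.9  (via RIV)
ALP: 7.8  (via RIV)
QRY: 9  (via VLY)
TOR: 10.4  (via GRN)
NOR: 15.8  (via VLY)
Shortest route: ELM–RIV–VLY–NOR = $15.8.

$15.8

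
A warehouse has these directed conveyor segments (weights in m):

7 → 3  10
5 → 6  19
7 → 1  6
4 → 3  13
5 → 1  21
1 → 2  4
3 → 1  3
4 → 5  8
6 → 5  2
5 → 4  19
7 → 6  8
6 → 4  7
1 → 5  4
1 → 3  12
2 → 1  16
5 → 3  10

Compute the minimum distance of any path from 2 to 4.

39 m

Shortest distances from 2:
2: 0
1: 16  (via 2)
5: 20  (via 1)
3: 28  (via 1)
4: 39  (via 5)
Shortest route: 2 → 1 → 5 → 4 = 39 m.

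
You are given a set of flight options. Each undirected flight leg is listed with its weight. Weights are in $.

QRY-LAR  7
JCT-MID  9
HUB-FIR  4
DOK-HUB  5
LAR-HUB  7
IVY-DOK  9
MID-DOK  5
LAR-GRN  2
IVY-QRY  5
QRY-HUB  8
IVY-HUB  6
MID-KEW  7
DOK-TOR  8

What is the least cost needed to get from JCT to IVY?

$23

Running Dijkstra from JCT:
JCT: 0
MID: 9  (via JCT)
DOK: 14  (via MID)
KEW: 16  (via MID)
HUB: 19  (via DOK)
TOR: 22  (via DOK)
FIR: 23  (via HUB)
IVY: 23  (via DOK)
Shortest route: JCT–MID–DOK–IVY = $23.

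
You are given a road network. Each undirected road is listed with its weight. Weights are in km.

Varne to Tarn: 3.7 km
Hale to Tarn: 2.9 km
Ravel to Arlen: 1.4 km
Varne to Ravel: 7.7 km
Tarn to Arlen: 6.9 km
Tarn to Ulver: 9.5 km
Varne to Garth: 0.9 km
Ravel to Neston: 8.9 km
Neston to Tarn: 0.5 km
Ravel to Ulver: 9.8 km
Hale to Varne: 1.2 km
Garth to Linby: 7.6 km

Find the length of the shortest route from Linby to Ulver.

21.7 km

Enumerating some paths:
Linby → Garth → Varne → Hale → Tarn → Ulver: 7.6+0.9+1.2+2.9+9.5 = 22.1
Linby → Garth → Varne → Ravel → Ulver: 7.6+0.9+7.7+9.8 = 26
Linby → Garth → Varne → Tarn → Ulver: 7.6+0.9+3.7+9.5 = 21.7
The minimum is 21.7 km via Linby → Garth → Varne → Tarn → Ulver.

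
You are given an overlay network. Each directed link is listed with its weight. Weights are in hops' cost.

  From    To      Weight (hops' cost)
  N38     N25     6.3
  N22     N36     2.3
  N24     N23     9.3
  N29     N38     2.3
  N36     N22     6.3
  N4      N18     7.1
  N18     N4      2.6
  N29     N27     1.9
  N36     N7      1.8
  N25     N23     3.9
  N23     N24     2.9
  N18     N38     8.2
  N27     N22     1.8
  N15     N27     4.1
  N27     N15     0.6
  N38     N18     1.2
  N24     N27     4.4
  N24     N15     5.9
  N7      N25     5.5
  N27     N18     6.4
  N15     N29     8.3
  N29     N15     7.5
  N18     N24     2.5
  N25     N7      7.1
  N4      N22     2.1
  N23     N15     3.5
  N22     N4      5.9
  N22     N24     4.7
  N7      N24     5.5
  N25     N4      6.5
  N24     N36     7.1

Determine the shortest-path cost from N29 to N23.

12.5 hops' cost

Settle nodes by increasing distance from N29:
N29: 0
N27: 1.9  (via N29)
N38: 2.3  (via N29)
N15: 2.5  (via N27)
N18: 3.5  (via N38)
N22: 3.7  (via N27)
N36: 6  (via N22)
N24: 6  (via N18)
N4: 6.1  (via N18)
N7: 7.8  (via N36)
N25: 8.6  (via N38)
N23: 12.5  (via N25)
Shortest route: N29–N38–N25–N23 = 12.5 hops' cost.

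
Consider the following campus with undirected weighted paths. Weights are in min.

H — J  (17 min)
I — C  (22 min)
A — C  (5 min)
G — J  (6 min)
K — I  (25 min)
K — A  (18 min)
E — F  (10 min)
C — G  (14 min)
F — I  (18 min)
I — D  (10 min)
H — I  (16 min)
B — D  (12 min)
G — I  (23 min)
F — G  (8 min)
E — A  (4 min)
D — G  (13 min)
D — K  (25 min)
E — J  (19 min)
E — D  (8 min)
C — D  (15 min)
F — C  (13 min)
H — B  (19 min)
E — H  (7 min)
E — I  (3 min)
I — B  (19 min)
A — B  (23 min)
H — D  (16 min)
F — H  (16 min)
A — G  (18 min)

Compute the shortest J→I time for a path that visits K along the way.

66 min

Best J to K: J → E → A → K costing 41
Best K to I: K → I costing 25
Total via K: 41 + 25 = 66 min.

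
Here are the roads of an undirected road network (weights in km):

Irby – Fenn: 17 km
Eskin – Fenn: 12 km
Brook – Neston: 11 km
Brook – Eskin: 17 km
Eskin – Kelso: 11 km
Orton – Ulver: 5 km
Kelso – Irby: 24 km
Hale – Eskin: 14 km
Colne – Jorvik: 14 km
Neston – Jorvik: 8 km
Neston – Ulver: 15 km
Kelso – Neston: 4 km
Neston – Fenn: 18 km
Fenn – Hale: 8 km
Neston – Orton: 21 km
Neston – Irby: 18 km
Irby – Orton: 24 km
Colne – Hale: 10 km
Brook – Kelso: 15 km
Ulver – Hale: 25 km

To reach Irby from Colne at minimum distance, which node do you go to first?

Compare a few routes:
Colne → Hale → Eskin → Fenn → Irby: 10+14+12+17 = 53
Colne → Jorvik → Neston → Irby: 14+8+18 = 40
Colne → Hale → Fenn → Irby: 10+8+17 = 35
Colne → Jorvik → Neston → Kelso → Irby: 14+8+4+24 = 50
The minimum is 35 km via Colne → Hale → Fenn → Irby.
So from Colne the first move is to Hale.

Hale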